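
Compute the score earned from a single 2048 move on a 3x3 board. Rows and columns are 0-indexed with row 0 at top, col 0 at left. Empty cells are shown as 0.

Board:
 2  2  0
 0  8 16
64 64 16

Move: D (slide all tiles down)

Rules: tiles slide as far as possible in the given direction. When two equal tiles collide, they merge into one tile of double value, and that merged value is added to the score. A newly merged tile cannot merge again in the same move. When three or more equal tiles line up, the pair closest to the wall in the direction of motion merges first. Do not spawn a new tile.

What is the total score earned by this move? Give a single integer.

Slide down:
col 0: [2, 0, 64] -> [0, 2, 64]  score +0 (running 0)
col 1: [2, 8, 64] -> [2, 8, 64]  score +0 (running 0)
col 2: [0, 16, 16] -> [0, 0, 32]  score +32 (running 32)
Board after move:
 0  2  0
 2  8  0
64 64 32

Answer: 32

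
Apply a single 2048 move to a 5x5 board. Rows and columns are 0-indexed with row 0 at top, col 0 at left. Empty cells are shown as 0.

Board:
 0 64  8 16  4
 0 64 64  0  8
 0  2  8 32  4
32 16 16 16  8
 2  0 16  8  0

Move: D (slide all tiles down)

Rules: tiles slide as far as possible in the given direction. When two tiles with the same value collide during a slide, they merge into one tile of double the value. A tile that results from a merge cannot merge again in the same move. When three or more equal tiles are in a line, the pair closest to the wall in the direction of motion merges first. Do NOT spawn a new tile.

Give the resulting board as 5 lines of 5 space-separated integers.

Slide down:
col 0: [0, 0, 0, 32, 2] -> [0, 0, 0, 32, 2]
col 1: [64, 64, 2, 16, 0] -> [0, 0, 128, 2, 16]
col 2: [8, 64, 8, 16, 16] -> [0, 8, 64, 8, 32]
col 3: [16, 0, 32, 16, 8] -> [0, 16, 32, 16, 8]
col 4: [4, 8, 4, 8, 0] -> [0, 4, 8, 4, 8]

Answer:   0   0   0   0   0
  0   0   8  16   4
  0 128  64  32   8
 32   2   8  16   4
  2  16  32   8   8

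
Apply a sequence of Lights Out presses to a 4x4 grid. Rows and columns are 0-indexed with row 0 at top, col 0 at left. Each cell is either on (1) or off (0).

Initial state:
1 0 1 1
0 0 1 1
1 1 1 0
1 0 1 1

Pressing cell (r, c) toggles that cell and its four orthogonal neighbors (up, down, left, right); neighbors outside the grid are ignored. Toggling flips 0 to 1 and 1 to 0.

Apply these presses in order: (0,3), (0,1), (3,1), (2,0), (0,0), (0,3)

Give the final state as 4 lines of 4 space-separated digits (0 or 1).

After press 1 at (0,3):
1 0 0 0
0 0 1 0
1 1 1 0
1 0 1 1

After press 2 at (0,1):
0 1 1 0
0 1 1 0
1 1 1 0
1 0 1 1

After press 3 at (3,1):
0 1 1 0
0 1 1 0
1 0 1 0
0 1 0 1

After press 4 at (2,0):
0 1 1 0
1 1 1 0
0 1 1 0
1 1 0 1

After press 5 at (0,0):
1 0 1 0
0 1 1 0
0 1 1 0
1 1 0 1

After press 6 at (0,3):
1 0 0 1
0 1 1 1
0 1 1 0
1 1 0 1

Answer: 1 0 0 1
0 1 1 1
0 1 1 0
1 1 0 1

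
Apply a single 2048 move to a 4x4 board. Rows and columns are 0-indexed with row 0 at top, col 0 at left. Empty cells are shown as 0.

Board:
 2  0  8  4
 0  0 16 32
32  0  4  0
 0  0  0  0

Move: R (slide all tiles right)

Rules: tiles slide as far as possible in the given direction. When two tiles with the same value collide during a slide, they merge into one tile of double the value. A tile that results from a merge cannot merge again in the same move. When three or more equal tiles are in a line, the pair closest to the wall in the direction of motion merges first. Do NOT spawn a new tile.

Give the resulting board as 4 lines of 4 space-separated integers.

Slide right:
row 0: [2, 0, 8, 4] -> [0, 2, 8, 4]
row 1: [0, 0, 16, 32] -> [0, 0, 16, 32]
row 2: [32, 0, 4, 0] -> [0, 0, 32, 4]
row 3: [0, 0, 0, 0] -> [0, 0, 0, 0]

Answer:  0  2  8  4
 0  0 16 32
 0  0 32  4
 0  0  0  0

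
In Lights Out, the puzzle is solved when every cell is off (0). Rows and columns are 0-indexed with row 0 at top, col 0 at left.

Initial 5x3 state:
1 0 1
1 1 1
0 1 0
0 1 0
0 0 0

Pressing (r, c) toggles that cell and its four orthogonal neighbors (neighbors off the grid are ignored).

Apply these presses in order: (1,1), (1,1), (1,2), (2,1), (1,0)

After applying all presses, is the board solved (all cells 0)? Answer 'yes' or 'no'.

Answer: yes

Derivation:
After press 1 at (1,1):
1 1 1
0 0 0
0 0 0
0 1 0
0 0 0

After press 2 at (1,1):
1 0 1
1 1 1
0 1 0
0 1 0
0 0 0

After press 3 at (1,2):
1 0 0
1 0 0
0 1 1
0 1 0
0 0 0

After press 4 at (2,1):
1 0 0
1 1 0
1 0 0
0 0 0
0 0 0

After press 5 at (1,0):
0 0 0
0 0 0
0 0 0
0 0 0
0 0 0

Lights still on: 0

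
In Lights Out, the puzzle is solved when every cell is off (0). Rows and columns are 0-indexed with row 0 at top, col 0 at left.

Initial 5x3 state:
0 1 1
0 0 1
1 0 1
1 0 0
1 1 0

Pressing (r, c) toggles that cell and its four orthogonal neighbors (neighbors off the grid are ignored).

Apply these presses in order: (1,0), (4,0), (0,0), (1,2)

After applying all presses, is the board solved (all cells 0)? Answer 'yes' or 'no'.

Answer: yes

Derivation:
After press 1 at (1,0):
1 1 1
1 1 1
0 0 1
1 0 0
1 1 0

After press 2 at (4,0):
1 1 1
1 1 1
0 0 1
0 0 0
0 0 0

After press 3 at (0,0):
0 0 1
0 1 1
0 0 1
0 0 0
0 0 0

After press 4 at (1,2):
0 0 0
0 0 0
0 0 0
0 0 0
0 0 0

Lights still on: 0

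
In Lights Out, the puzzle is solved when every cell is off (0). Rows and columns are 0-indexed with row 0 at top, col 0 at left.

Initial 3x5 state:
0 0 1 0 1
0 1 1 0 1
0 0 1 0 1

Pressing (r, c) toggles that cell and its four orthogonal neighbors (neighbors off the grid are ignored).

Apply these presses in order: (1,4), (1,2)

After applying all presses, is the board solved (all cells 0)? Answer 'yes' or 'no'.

After press 1 at (1,4):
0 0 1 0 0
0 1 1 1 0
0 0 1 0 0

After press 2 at (1,2):
0 0 0 0 0
0 0 0 0 0
0 0 0 0 0

Lights still on: 0

Answer: yes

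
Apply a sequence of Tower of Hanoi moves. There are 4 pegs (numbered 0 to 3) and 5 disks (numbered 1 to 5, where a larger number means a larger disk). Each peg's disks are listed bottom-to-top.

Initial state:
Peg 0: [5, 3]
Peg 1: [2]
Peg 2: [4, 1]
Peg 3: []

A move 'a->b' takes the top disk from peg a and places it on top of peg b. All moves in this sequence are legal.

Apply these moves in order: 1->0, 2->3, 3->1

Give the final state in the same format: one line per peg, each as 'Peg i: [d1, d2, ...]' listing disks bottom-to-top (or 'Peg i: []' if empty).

Answer: Peg 0: [5, 3, 2]
Peg 1: [1]
Peg 2: [4]
Peg 3: []

Derivation:
After move 1 (1->0):
Peg 0: [5, 3, 2]
Peg 1: []
Peg 2: [4, 1]
Peg 3: []

After move 2 (2->3):
Peg 0: [5, 3, 2]
Peg 1: []
Peg 2: [4]
Peg 3: [1]

After move 3 (3->1):
Peg 0: [5, 3, 2]
Peg 1: [1]
Peg 2: [4]
Peg 3: []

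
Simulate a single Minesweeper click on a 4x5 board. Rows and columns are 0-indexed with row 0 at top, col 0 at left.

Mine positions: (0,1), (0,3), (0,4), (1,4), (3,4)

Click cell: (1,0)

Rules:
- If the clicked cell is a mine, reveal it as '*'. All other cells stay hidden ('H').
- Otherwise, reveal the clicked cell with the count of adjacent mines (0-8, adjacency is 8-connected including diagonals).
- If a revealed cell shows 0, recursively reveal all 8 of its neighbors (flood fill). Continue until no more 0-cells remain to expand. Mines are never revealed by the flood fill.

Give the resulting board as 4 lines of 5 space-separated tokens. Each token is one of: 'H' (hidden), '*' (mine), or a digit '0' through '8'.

H H H H H
1 H H H H
H H H H H
H H H H H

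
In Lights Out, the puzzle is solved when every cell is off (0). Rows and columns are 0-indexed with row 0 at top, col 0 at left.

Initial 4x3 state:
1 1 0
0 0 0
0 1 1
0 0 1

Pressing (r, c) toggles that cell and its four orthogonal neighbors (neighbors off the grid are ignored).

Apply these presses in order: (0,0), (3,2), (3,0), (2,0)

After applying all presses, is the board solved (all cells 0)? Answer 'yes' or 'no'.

After press 1 at (0,0):
0 0 0
1 0 0
0 1 1
0 0 1

After press 2 at (3,2):
0 0 0
1 0 0
0 1 0
0 1 0

After press 3 at (3,0):
0 0 0
1 0 0
1 1 0
1 0 0

After press 4 at (2,0):
0 0 0
0 0 0
0 0 0
0 0 0

Lights still on: 0

Answer: yes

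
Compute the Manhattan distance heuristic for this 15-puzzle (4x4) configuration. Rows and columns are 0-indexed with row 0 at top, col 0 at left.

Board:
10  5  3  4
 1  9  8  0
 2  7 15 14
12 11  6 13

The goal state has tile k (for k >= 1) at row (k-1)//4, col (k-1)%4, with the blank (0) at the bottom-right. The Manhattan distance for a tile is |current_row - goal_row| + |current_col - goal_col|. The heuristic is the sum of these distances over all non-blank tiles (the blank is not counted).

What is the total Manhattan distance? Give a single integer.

Tile 10: at (0,0), goal (2,1), distance |0-2|+|0-1| = 3
Tile 5: at (0,1), goal (1,0), distance |0-1|+|1-0| = 2
Tile 3: at (0,2), goal (0,2), distance |0-0|+|2-2| = 0
Tile 4: at (0,3), goal (0,3), distance |0-0|+|3-3| = 0
Tile 1: at (1,0), goal (0,0), distance |1-0|+|0-0| = 1
Tile 9: at (1,1), goal (2,0), distance |1-2|+|1-0| = 2
Tile 8: at (1,2), goal (1,3), distance |1-1|+|2-3| = 1
Tile 2: at (2,0), goal (0,1), distance |2-0|+|0-1| = 3
Tile 7: at (2,1), goal (1,2), distance |2-1|+|1-2| = 2
Tile 15: at (2,2), goal (3,2), distance |2-3|+|2-2| = 1
Tile 14: at (2,3), goal (3,1), distance |2-3|+|3-1| = 3
Tile 12: at (3,0), goal (2,3), distance |3-2|+|0-3| = 4
Tile 11: at (3,1), goal (2,2), distance |3-2|+|1-2| = 2
Tile 6: at (3,2), goal (1,1), distance |3-1|+|2-1| = 3
Tile 13: at (3,3), goal (3,0), distance |3-3|+|3-0| = 3
Sum: 3 + 2 + 0 + 0 + 1 + 2 + 1 + 3 + 2 + 1 + 3 + 4 + 2 + 3 + 3 = 30

Answer: 30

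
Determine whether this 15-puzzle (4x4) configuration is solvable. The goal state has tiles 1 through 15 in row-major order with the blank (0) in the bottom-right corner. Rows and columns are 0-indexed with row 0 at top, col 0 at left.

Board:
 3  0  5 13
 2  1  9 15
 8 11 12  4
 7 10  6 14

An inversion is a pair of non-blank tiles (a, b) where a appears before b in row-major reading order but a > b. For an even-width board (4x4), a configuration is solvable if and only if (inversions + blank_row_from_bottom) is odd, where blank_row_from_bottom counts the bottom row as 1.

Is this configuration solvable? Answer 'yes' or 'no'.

Answer: yes

Derivation:
Inversions: 41
Blank is in row 0 (0-indexed from top), which is row 4 counting from the bottom (bottom = 1).
41 + 4 = 45, which is odd, so the puzzle is solvable.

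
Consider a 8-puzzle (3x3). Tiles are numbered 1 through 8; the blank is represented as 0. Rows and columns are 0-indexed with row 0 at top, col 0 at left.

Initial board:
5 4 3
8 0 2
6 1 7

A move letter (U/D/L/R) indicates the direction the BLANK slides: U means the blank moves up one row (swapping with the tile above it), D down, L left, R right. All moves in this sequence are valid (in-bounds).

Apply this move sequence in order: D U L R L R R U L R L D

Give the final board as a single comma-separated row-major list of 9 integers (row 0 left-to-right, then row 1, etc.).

After move 1 (D):
5 4 3
8 1 2
6 0 7

After move 2 (U):
5 4 3
8 0 2
6 1 7

After move 3 (L):
5 4 3
0 8 2
6 1 7

After move 4 (R):
5 4 3
8 0 2
6 1 7

After move 5 (L):
5 4 3
0 8 2
6 1 7

After move 6 (R):
5 4 3
8 0 2
6 1 7

After move 7 (R):
5 4 3
8 2 0
6 1 7

After move 8 (U):
5 4 0
8 2 3
6 1 7

After move 9 (L):
5 0 4
8 2 3
6 1 7

After move 10 (R):
5 4 0
8 2 3
6 1 7

After move 11 (L):
5 0 4
8 2 3
6 1 7

After move 12 (D):
5 2 4
8 0 3
6 1 7

Answer: 5, 2, 4, 8, 0, 3, 6, 1, 7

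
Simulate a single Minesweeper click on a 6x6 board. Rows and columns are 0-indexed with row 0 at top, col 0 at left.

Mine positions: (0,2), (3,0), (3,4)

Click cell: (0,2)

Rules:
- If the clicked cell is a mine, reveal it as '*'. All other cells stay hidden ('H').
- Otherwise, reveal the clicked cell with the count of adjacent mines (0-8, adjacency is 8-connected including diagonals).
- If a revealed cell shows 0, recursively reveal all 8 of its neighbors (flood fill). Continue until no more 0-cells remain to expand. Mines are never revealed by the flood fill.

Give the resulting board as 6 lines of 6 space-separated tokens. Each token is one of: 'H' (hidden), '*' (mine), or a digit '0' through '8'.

H H * H H H
H H H H H H
H H H H H H
H H H H H H
H H H H H H
H H H H H H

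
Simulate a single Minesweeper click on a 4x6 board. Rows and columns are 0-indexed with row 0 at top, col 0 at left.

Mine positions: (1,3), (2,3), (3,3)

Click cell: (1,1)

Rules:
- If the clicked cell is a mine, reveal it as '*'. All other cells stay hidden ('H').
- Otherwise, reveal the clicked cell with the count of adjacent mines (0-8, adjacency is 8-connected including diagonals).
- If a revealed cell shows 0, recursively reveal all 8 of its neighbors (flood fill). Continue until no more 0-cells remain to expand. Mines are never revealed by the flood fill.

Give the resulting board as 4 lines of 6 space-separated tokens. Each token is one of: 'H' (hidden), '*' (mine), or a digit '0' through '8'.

0 0 1 H H H
0 0 2 H H H
0 0 3 H H H
0 0 2 H H H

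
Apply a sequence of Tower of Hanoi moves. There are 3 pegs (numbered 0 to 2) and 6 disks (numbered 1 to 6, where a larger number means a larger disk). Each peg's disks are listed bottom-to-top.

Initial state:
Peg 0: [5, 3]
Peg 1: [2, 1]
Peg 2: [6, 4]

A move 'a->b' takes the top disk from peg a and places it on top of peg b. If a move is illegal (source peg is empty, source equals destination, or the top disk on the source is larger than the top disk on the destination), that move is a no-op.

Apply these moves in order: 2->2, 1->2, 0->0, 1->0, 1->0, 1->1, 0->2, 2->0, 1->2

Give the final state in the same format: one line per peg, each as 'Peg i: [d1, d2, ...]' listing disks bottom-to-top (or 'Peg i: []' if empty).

Answer: Peg 0: [5, 3, 2, 1]
Peg 1: []
Peg 2: [6, 4]

Derivation:
After move 1 (2->2):
Peg 0: [5, 3]
Peg 1: [2, 1]
Peg 2: [6, 4]

After move 2 (1->2):
Peg 0: [5, 3]
Peg 1: [2]
Peg 2: [6, 4, 1]

After move 3 (0->0):
Peg 0: [5, 3]
Peg 1: [2]
Peg 2: [6, 4, 1]

After move 4 (1->0):
Peg 0: [5, 3, 2]
Peg 1: []
Peg 2: [6, 4, 1]

After move 5 (1->0):
Peg 0: [5, 3, 2]
Peg 1: []
Peg 2: [6, 4, 1]

After move 6 (1->1):
Peg 0: [5, 3, 2]
Peg 1: []
Peg 2: [6, 4, 1]

After move 7 (0->2):
Peg 0: [5, 3, 2]
Peg 1: []
Peg 2: [6, 4, 1]

After move 8 (2->0):
Peg 0: [5, 3, 2, 1]
Peg 1: []
Peg 2: [6, 4]

After move 9 (1->2):
Peg 0: [5, 3, 2, 1]
Peg 1: []
Peg 2: [6, 4]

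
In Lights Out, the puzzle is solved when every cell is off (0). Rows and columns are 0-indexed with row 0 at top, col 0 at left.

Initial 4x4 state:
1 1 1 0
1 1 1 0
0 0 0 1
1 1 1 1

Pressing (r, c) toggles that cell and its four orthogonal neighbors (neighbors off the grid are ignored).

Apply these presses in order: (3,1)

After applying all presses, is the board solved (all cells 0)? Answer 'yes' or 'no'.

Answer: no

Derivation:
After press 1 at (3,1):
1 1 1 0
1 1 1 0
0 1 0 1
0 0 0 1

Lights still on: 9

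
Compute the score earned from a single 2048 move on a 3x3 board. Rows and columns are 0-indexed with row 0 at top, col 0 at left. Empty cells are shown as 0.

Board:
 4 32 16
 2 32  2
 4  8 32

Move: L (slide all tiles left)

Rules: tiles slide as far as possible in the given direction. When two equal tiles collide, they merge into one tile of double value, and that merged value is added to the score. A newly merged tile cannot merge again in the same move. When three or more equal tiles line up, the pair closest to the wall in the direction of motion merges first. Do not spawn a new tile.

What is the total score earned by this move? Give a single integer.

Answer: 0

Derivation:
Slide left:
row 0: [4, 32, 16] -> [4, 32, 16]  score +0 (running 0)
row 1: [2, 32, 2] -> [2, 32, 2]  score +0 (running 0)
row 2: [4, 8, 32] -> [4, 8, 32]  score +0 (running 0)
Board after move:
 4 32 16
 2 32  2
 4  8 32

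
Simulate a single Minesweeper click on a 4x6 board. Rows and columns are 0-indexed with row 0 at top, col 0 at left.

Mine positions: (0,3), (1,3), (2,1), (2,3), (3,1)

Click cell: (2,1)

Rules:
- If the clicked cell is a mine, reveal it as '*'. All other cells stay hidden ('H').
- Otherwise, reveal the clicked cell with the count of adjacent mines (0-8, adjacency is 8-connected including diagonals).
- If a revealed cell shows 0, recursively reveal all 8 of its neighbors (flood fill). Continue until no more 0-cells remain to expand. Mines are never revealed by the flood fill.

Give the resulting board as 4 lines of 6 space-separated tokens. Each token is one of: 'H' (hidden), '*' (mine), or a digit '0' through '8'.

H H H H H H
H H H H H H
H * H H H H
H H H H H H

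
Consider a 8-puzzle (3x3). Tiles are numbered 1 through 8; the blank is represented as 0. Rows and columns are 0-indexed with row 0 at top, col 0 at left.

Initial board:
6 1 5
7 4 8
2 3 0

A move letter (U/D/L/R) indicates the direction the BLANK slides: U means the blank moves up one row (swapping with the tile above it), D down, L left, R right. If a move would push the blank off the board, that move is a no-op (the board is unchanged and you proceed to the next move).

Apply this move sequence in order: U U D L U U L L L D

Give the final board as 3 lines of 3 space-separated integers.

After move 1 (U):
6 1 5
7 4 0
2 3 8

After move 2 (U):
6 1 0
7 4 5
2 3 8

After move 3 (D):
6 1 5
7 4 0
2 3 8

After move 4 (L):
6 1 5
7 0 4
2 3 8

After move 5 (U):
6 0 5
7 1 4
2 3 8

After move 6 (U):
6 0 5
7 1 4
2 3 8

After move 7 (L):
0 6 5
7 1 4
2 3 8

After move 8 (L):
0 6 5
7 1 4
2 3 8

After move 9 (L):
0 6 5
7 1 4
2 3 8

After move 10 (D):
7 6 5
0 1 4
2 3 8

Answer: 7 6 5
0 1 4
2 3 8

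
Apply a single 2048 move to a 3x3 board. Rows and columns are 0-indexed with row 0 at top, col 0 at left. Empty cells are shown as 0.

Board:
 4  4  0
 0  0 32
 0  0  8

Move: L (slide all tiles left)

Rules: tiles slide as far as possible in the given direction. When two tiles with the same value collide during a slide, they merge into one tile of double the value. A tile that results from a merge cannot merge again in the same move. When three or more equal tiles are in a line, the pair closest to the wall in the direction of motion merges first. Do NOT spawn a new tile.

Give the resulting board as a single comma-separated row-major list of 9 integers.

Slide left:
row 0: [4, 4, 0] -> [8, 0, 0]
row 1: [0, 0, 32] -> [32, 0, 0]
row 2: [0, 0, 8] -> [8, 0, 0]

Answer: 8, 0, 0, 32, 0, 0, 8, 0, 0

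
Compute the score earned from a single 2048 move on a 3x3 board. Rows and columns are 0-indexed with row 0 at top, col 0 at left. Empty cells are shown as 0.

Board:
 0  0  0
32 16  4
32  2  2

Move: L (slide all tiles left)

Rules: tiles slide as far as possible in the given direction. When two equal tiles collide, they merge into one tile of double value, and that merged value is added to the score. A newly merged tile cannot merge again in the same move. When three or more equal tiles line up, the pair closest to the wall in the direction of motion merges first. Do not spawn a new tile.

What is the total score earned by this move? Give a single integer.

Slide left:
row 0: [0, 0, 0] -> [0, 0, 0]  score +0 (running 0)
row 1: [32, 16, 4] -> [32, 16, 4]  score +0 (running 0)
row 2: [32, 2, 2] -> [32, 4, 0]  score +4 (running 4)
Board after move:
 0  0  0
32 16  4
32  4  0

Answer: 4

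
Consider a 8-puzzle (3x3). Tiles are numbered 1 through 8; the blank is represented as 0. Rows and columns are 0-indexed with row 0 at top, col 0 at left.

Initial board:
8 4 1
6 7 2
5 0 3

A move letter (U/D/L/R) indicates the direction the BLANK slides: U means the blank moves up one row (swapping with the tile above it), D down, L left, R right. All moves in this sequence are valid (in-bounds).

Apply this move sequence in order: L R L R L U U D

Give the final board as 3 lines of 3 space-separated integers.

Answer: 8 4 1
0 7 2
6 5 3

Derivation:
After move 1 (L):
8 4 1
6 7 2
0 5 3

After move 2 (R):
8 4 1
6 7 2
5 0 3

After move 3 (L):
8 4 1
6 7 2
0 5 3

After move 4 (R):
8 4 1
6 7 2
5 0 3

After move 5 (L):
8 4 1
6 7 2
0 5 3

After move 6 (U):
8 4 1
0 7 2
6 5 3

After move 7 (U):
0 4 1
8 7 2
6 5 3

After move 8 (D):
8 4 1
0 7 2
6 5 3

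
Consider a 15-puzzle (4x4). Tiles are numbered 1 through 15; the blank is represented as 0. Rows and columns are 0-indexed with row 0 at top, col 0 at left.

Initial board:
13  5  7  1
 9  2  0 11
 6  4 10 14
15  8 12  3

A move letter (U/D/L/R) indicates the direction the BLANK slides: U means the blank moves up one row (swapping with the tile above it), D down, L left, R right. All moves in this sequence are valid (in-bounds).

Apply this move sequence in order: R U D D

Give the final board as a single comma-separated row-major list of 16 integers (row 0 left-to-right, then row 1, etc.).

Answer: 13, 5, 7, 1, 9, 2, 11, 14, 6, 4, 10, 0, 15, 8, 12, 3

Derivation:
After move 1 (R):
13  5  7  1
 9  2 11  0
 6  4 10 14
15  8 12  3

After move 2 (U):
13  5  7  0
 9  2 11  1
 6  4 10 14
15  8 12  3

After move 3 (D):
13  5  7  1
 9  2 11  0
 6  4 10 14
15  8 12  3

After move 4 (D):
13  5  7  1
 9  2 11 14
 6  4 10  0
15  8 12  3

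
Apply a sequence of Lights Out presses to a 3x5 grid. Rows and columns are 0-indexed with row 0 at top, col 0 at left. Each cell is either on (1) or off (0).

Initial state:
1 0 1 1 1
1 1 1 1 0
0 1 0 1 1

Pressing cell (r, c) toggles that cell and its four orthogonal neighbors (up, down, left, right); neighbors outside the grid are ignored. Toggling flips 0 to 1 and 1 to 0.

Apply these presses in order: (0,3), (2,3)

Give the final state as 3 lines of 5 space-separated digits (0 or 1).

After press 1 at (0,3):
1 0 0 0 0
1 1 1 0 0
0 1 0 1 1

After press 2 at (2,3):
1 0 0 0 0
1 1 1 1 0
0 1 1 0 0

Answer: 1 0 0 0 0
1 1 1 1 0
0 1 1 0 0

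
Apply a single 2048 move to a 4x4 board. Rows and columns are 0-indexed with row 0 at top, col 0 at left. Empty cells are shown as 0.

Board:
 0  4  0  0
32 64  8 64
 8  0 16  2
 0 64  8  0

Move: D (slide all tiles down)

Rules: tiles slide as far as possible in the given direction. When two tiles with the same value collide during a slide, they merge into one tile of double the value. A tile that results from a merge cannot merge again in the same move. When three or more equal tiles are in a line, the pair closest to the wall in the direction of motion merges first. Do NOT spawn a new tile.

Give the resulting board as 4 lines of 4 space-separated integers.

Answer:   0   0   0   0
  0   0   8   0
 32   4  16  64
  8 128   8   2

Derivation:
Slide down:
col 0: [0, 32, 8, 0] -> [0, 0, 32, 8]
col 1: [4, 64, 0, 64] -> [0, 0, 4, 128]
col 2: [0, 8, 16, 8] -> [0, 8, 16, 8]
col 3: [0, 64, 2, 0] -> [0, 0, 64, 2]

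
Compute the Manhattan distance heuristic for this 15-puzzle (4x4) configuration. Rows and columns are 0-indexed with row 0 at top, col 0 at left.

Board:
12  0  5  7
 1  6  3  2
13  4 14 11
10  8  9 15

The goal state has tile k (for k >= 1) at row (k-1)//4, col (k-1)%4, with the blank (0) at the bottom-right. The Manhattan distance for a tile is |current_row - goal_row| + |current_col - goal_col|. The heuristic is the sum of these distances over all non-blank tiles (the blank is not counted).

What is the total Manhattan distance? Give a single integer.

Tile 12: (0,0)->(2,3) = 5
Tile 5: (0,2)->(1,0) = 3
Tile 7: (0,3)->(1,2) = 2
Tile 1: (1,0)->(0,0) = 1
Tile 6: (1,1)->(1,1) = 0
Tile 3: (1,2)->(0,2) = 1
Tile 2: (1,3)->(0,1) = 3
Tile 13: (2,0)->(3,0) = 1
Tile 4: (2,1)->(0,3) = 4
Tile 14: (2,2)->(3,1) = 2
Tile 11: (2,3)->(2,2) = 1
Tile 10: (3,0)->(2,1) = 2
Tile 8: (3,1)->(1,3) = 4
Tile 9: (3,2)->(2,0) = 3
Tile 15: (3,3)->(3,2) = 1
Sum: 5 + 3 + 2 + 1 + 0 + 1 + 3 + 1 + 4 + 2 + 1 + 2 + 4 + 3 + 1 = 33

Answer: 33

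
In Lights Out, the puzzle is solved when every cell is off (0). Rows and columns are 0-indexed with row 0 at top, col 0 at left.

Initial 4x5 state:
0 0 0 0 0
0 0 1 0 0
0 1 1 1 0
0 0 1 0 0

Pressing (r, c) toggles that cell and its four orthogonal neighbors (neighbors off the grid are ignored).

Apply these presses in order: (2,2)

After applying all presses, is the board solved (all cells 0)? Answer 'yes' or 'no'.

After press 1 at (2,2):
0 0 0 0 0
0 0 0 0 0
0 0 0 0 0
0 0 0 0 0

Lights still on: 0

Answer: yes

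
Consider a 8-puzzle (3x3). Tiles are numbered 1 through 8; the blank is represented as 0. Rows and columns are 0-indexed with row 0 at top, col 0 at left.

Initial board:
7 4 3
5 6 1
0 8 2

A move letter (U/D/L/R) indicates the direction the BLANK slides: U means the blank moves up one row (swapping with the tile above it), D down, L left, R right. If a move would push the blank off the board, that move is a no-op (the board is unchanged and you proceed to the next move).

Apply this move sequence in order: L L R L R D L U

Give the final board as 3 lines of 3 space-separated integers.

Answer: 7 4 3
0 6 1
5 8 2

Derivation:
After move 1 (L):
7 4 3
5 6 1
0 8 2

After move 2 (L):
7 4 3
5 6 1
0 8 2

After move 3 (R):
7 4 3
5 6 1
8 0 2

After move 4 (L):
7 4 3
5 6 1
0 8 2

After move 5 (R):
7 4 3
5 6 1
8 0 2

After move 6 (D):
7 4 3
5 6 1
8 0 2

After move 7 (L):
7 4 3
5 6 1
0 8 2

After move 8 (U):
7 4 3
0 6 1
5 8 2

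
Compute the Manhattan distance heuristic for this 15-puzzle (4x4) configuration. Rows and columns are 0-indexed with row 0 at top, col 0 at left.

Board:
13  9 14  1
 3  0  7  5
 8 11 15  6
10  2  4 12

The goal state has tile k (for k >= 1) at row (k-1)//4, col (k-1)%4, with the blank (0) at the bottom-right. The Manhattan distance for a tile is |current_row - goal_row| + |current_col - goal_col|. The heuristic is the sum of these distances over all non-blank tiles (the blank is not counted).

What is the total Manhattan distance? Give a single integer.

Tile 13: (0,0)->(3,0) = 3
Tile 9: (0,1)->(2,0) = 3
Tile 14: (0,2)->(3,1) = 4
Tile 1: (0,3)->(0,0) = 3
Tile 3: (1,0)->(0,2) = 3
Tile 7: (1,2)->(1,2) = 0
Tile 5: (1,3)->(1,0) = 3
Tile 8: (2,0)->(1,3) = 4
Tile 11: (2,1)->(2,2) = 1
Tile 15: (2,2)->(3,2) = 1
Tile 6: (2,3)->(1,1) = 3
Tile 10: (3,0)->(2,1) = 2
Tile 2: (3,1)->(0,1) = 3
Tile 4: (3,2)->(0,3) = 4
Tile 12: (3,3)->(2,3) = 1
Sum: 3 + 3 + 4 + 3 + 3 + 0 + 3 + 4 + 1 + 1 + 3 + 2 + 3 + 4 + 1 = 38

Answer: 38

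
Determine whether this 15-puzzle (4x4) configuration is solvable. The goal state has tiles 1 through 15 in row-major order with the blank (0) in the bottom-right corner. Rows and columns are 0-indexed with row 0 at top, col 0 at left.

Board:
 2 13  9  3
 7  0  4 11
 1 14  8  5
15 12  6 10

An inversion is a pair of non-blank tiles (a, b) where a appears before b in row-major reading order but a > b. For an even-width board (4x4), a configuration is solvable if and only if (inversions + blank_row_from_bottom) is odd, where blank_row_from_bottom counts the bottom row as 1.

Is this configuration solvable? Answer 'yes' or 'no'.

Answer: yes

Derivation:
Inversions: 42
Blank is in row 1 (0-indexed from top), which is row 3 counting from the bottom (bottom = 1).
42 + 3 = 45, which is odd, so the puzzle is solvable.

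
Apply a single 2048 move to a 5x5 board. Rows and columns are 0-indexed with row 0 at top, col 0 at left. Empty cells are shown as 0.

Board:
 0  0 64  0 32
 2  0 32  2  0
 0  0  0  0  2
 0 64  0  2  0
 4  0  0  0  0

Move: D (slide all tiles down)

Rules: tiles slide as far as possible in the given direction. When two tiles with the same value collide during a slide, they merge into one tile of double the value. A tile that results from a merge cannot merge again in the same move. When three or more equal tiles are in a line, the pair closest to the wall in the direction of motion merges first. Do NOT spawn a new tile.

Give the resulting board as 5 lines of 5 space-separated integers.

Answer:  0  0  0  0  0
 0  0  0  0  0
 0  0  0  0  0
 2  0 64  0 32
 4 64 32  4  2

Derivation:
Slide down:
col 0: [0, 2, 0, 0, 4] -> [0, 0, 0, 2, 4]
col 1: [0, 0, 0, 64, 0] -> [0, 0, 0, 0, 64]
col 2: [64, 32, 0, 0, 0] -> [0, 0, 0, 64, 32]
col 3: [0, 2, 0, 2, 0] -> [0, 0, 0, 0, 4]
col 4: [32, 0, 2, 0, 0] -> [0, 0, 0, 32, 2]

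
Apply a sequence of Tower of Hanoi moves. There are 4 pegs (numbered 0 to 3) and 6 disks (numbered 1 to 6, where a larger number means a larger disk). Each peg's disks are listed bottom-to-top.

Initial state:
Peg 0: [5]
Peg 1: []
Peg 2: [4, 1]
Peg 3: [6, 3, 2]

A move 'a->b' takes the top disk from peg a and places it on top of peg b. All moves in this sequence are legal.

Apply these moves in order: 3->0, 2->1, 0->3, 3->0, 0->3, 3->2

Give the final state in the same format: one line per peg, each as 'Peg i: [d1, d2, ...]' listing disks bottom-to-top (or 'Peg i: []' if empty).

Answer: Peg 0: [5]
Peg 1: [1]
Peg 2: [4, 2]
Peg 3: [6, 3]

Derivation:
After move 1 (3->0):
Peg 0: [5, 2]
Peg 1: []
Peg 2: [4, 1]
Peg 3: [6, 3]

After move 2 (2->1):
Peg 0: [5, 2]
Peg 1: [1]
Peg 2: [4]
Peg 3: [6, 3]

After move 3 (0->3):
Peg 0: [5]
Peg 1: [1]
Peg 2: [4]
Peg 3: [6, 3, 2]

After move 4 (3->0):
Peg 0: [5, 2]
Peg 1: [1]
Peg 2: [4]
Peg 3: [6, 3]

After move 5 (0->3):
Peg 0: [5]
Peg 1: [1]
Peg 2: [4]
Peg 3: [6, 3, 2]

After move 6 (3->2):
Peg 0: [5]
Peg 1: [1]
Peg 2: [4, 2]
Peg 3: [6, 3]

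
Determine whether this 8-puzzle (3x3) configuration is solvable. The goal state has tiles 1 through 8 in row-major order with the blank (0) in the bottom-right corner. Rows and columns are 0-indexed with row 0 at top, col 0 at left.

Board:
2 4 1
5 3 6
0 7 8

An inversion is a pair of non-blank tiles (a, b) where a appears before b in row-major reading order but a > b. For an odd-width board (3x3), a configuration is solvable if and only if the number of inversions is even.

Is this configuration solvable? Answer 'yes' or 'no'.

Answer: yes

Derivation:
Inversions (pairs i<j in row-major order where tile[i] > tile[j] > 0): 4
4 is even, so the puzzle is solvable.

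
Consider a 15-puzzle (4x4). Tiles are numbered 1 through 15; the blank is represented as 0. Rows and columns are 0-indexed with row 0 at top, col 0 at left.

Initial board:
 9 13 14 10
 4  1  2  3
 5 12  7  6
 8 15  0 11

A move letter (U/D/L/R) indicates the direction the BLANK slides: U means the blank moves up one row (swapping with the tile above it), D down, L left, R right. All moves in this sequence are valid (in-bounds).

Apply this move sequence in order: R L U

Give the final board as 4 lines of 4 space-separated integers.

After move 1 (R):
 9 13 14 10
 4  1  2  3
 5 12  7  6
 8 15 11  0

After move 2 (L):
 9 13 14 10
 4  1  2  3
 5 12  7  6
 8 15  0 11

After move 3 (U):
 9 13 14 10
 4  1  2  3
 5 12  0  6
 8 15  7 11

Answer:  9 13 14 10
 4  1  2  3
 5 12  0  6
 8 15  7 11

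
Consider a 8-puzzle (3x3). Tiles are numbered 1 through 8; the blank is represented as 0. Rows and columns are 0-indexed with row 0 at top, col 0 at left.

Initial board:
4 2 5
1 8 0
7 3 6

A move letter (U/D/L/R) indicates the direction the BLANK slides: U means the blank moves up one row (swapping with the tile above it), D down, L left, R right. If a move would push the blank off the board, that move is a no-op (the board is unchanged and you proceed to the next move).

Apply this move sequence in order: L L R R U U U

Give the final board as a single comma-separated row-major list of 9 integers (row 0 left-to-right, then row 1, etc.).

Answer: 4, 2, 0, 1, 8, 5, 7, 3, 6

Derivation:
After move 1 (L):
4 2 5
1 0 8
7 3 6

After move 2 (L):
4 2 5
0 1 8
7 3 6

After move 3 (R):
4 2 5
1 0 8
7 3 6

After move 4 (R):
4 2 5
1 8 0
7 3 6

After move 5 (U):
4 2 0
1 8 5
7 3 6

After move 6 (U):
4 2 0
1 8 5
7 3 6

After move 7 (U):
4 2 0
1 8 5
7 3 6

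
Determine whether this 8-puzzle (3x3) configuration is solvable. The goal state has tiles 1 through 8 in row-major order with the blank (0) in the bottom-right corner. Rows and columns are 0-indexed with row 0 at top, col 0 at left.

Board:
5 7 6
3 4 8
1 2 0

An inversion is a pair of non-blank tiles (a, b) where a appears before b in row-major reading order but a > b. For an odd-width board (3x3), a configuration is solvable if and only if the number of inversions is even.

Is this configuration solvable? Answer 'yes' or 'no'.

Inversions (pairs i<j in row-major order where tile[i] > tile[j] > 0): 19
19 is odd, so the puzzle is not solvable.

Answer: no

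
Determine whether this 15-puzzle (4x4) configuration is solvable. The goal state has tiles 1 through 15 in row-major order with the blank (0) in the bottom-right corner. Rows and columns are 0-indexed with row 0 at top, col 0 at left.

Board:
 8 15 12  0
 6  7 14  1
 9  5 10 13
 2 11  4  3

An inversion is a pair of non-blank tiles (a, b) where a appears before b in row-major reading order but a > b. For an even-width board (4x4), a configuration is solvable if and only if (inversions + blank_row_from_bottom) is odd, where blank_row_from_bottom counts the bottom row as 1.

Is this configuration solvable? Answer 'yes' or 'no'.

Answer: no

Derivation:
Inversions: 66
Blank is in row 0 (0-indexed from top), which is row 4 counting from the bottom (bottom = 1).
66 + 4 = 70, which is even, so the puzzle is not solvable.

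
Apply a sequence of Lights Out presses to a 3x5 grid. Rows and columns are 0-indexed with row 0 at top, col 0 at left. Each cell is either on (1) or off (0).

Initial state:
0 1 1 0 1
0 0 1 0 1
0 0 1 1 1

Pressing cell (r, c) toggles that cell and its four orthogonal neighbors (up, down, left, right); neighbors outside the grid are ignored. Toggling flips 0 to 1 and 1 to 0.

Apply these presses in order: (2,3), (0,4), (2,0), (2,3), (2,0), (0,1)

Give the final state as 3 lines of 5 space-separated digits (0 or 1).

After press 1 at (2,3):
0 1 1 0 1
0 0 1 1 1
0 0 0 0 0

After press 2 at (0,4):
0 1 1 1 0
0 0 1 1 0
0 0 0 0 0

After press 3 at (2,0):
0 1 1 1 0
1 0 1 1 0
1 1 0 0 0

After press 4 at (2,3):
0 1 1 1 0
1 0 1 0 0
1 1 1 1 1

After press 5 at (2,0):
0 1 1 1 0
0 0 1 0 0
0 0 1 1 1

After press 6 at (0,1):
1 0 0 1 0
0 1 1 0 0
0 0 1 1 1

Answer: 1 0 0 1 0
0 1 1 0 0
0 0 1 1 1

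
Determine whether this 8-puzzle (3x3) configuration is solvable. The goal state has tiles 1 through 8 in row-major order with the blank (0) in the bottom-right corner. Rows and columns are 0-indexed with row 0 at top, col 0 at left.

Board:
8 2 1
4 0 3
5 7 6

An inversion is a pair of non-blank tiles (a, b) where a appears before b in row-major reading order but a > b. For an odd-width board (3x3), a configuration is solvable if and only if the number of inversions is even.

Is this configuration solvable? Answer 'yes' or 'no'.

Answer: yes

Derivation:
Inversions (pairs i<j in row-major order where tile[i] > tile[j] > 0): 10
10 is even, so the puzzle is solvable.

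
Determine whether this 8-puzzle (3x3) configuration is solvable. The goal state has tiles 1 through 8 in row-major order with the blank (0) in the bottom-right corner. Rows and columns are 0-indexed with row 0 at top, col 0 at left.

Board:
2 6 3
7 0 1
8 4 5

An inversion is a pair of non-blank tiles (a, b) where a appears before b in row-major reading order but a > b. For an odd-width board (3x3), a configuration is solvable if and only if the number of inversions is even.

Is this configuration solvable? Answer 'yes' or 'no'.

Inversions (pairs i<j in row-major order where tile[i] > tile[j] > 0): 11
11 is odd, so the puzzle is not solvable.

Answer: no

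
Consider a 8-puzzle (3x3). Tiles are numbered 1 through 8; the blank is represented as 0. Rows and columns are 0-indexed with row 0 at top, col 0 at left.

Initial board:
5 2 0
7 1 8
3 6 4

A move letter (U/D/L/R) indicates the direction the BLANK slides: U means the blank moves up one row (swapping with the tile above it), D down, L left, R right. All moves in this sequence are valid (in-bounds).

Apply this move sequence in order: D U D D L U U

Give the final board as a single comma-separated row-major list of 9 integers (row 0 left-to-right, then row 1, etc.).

After move 1 (D):
5 2 8
7 1 0
3 6 4

After move 2 (U):
5 2 0
7 1 8
3 6 4

After move 3 (D):
5 2 8
7 1 0
3 6 4

After move 4 (D):
5 2 8
7 1 4
3 6 0

After move 5 (L):
5 2 8
7 1 4
3 0 6

After move 6 (U):
5 2 8
7 0 4
3 1 6

After move 7 (U):
5 0 8
7 2 4
3 1 6

Answer: 5, 0, 8, 7, 2, 4, 3, 1, 6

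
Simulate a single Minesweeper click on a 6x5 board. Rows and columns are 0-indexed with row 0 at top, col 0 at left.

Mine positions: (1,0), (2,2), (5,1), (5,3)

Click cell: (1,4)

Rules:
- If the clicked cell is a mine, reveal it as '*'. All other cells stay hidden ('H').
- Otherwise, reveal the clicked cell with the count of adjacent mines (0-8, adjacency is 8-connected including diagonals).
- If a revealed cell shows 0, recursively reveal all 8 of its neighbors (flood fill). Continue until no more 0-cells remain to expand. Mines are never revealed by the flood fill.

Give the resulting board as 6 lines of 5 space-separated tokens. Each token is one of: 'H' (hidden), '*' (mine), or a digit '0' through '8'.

H 1 0 0 0
H 2 1 1 0
H H H 1 0
H H H 1 0
H H H 1 1
H H H H H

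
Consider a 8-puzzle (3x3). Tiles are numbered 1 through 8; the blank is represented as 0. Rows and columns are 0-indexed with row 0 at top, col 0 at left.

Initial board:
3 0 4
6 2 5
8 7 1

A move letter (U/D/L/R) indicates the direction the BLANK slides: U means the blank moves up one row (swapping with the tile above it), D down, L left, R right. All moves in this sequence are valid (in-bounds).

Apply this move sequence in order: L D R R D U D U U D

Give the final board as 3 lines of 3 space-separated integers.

Answer: 6 3 4
2 5 0
8 7 1

Derivation:
After move 1 (L):
0 3 4
6 2 5
8 7 1

After move 2 (D):
6 3 4
0 2 5
8 7 1

After move 3 (R):
6 3 4
2 0 5
8 7 1

After move 4 (R):
6 3 4
2 5 0
8 7 1

After move 5 (D):
6 3 4
2 5 1
8 7 0

After move 6 (U):
6 3 4
2 5 0
8 7 1

After move 7 (D):
6 3 4
2 5 1
8 7 0

After move 8 (U):
6 3 4
2 5 0
8 7 1

After move 9 (U):
6 3 0
2 5 4
8 7 1

After move 10 (D):
6 3 4
2 5 0
8 7 1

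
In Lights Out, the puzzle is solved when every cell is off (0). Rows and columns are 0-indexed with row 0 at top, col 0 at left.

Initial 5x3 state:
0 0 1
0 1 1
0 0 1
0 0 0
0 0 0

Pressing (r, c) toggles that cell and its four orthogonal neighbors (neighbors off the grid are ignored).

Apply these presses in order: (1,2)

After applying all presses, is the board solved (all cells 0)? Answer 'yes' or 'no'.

Answer: yes

Derivation:
After press 1 at (1,2):
0 0 0
0 0 0
0 0 0
0 0 0
0 0 0

Lights still on: 0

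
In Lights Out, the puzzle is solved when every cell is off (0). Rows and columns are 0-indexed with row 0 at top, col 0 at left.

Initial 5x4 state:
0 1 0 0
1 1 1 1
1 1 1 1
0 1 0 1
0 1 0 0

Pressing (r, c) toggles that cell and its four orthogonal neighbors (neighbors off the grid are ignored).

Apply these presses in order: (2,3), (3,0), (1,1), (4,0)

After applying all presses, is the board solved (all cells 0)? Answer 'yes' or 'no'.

After press 1 at (2,3):
0 1 0 0
1 1 1 0
1 1 0 0
0 1 0 0
0 1 0 0

After press 2 at (3,0):
0 1 0 0
1 1 1 0
0 1 0 0
1 0 0 0
1 1 0 0

After press 3 at (1,1):
0 0 0 0
0 0 0 0
0 0 0 0
1 0 0 0
1 1 0 0

After press 4 at (4,0):
0 0 0 0
0 0 0 0
0 0 0 0
0 0 0 0
0 0 0 0

Lights still on: 0

Answer: yes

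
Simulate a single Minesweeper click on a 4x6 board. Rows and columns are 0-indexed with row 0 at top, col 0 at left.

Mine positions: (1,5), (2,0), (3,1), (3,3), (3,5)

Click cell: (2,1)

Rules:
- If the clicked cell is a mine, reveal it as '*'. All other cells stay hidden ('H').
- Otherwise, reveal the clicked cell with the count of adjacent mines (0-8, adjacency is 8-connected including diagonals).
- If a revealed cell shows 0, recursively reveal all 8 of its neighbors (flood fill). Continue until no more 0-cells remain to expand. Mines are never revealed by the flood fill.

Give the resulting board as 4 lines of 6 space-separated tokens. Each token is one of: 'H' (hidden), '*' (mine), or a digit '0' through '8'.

H H H H H H
H H H H H H
H 2 H H H H
H H H H H H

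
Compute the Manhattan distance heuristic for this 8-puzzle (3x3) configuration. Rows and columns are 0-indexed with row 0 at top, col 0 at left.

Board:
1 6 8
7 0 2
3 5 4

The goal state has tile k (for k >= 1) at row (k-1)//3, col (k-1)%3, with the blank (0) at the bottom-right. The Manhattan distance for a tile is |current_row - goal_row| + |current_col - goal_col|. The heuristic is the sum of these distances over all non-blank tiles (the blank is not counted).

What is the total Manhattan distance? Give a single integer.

Tile 1: at (0,0), goal (0,0), distance |0-0|+|0-0| = 0
Tile 6: at (0,1), goal (1,2), distance |0-1|+|1-2| = 2
Tile 8: at (0,2), goal (2,1), distance |0-2|+|2-1| = 3
Tile 7: at (1,0), goal (2,0), distance |1-2|+|0-0| = 1
Tile 2: at (1,2), goal (0,1), distance |1-0|+|2-1| = 2
Tile 3: at (2,0), goal (0,2), distance |2-0|+|0-2| = 4
Tile 5: at (2,1), goal (1,1), distance |2-1|+|1-1| = 1
Tile 4: at (2,2), goal (1,0), distance |2-1|+|2-0| = 3
Sum: 0 + 2 + 3 + 1 + 2 + 4 + 1 + 3 = 16

Answer: 16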